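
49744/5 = 9948+4/5 = 9948.80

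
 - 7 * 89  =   - 623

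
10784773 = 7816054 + 2968719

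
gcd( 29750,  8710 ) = 10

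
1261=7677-6416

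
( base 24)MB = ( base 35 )FE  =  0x21B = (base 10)539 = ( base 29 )IH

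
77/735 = 11/105  =  0.10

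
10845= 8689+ 2156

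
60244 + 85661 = 145905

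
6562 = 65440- 58878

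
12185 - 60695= - 48510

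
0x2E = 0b101110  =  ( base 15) 31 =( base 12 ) 3a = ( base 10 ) 46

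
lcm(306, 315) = 10710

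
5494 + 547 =6041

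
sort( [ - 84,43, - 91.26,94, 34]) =[ - 91.26, - 84,34,43, 94]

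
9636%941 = 226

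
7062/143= 642/13= 49.38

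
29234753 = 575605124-546370371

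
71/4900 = 71/4900 = 0.01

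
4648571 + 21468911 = 26117482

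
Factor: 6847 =41^1*167^1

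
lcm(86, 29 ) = 2494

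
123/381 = 41/127=0.32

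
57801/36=19267/12  =  1605.58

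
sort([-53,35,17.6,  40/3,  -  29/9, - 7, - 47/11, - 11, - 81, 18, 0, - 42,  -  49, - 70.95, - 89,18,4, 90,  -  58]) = [ - 89, - 81, - 70.95, - 58, - 53, - 49, - 42, - 11,-7, - 47/11, - 29/9, 0, 4, 40/3,  17.6, 18, 18, 35,90] 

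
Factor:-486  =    -  2^1*3^5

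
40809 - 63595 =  - 22786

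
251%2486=251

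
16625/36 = 16625/36 = 461.81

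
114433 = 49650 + 64783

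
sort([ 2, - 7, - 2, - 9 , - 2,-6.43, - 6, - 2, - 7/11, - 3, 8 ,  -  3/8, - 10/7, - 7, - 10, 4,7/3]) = [ - 10, - 9, - 7, - 7, - 6.43, - 6, - 3, - 2, - 2, - 2,-10/7 ,-7/11, - 3/8, 2,7/3,4, 8]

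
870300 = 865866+4434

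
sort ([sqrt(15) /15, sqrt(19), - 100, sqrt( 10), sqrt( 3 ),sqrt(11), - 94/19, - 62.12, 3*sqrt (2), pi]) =[ - 100,-62.12, -94/19, sqrt( 15)/15,sqrt(3 ), pi,sqrt (10),sqrt (11), 3*sqrt(2),sqrt ( 19)]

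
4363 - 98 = 4265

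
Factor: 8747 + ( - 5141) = 2^1 *3^1*601^1= 3606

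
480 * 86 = 41280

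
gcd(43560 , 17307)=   9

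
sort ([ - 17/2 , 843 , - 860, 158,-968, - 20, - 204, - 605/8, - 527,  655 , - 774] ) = [ - 968, - 860, - 774, - 527,  -  204,  -  605/8, -20, - 17/2, 158, 655, 843] 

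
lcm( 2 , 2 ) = 2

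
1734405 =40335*43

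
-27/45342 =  - 1 + 5035/5038 = - 0.00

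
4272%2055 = 162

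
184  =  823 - 639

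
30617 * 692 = 21186964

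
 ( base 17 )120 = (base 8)503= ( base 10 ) 323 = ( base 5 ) 2243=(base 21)f8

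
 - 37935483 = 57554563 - 95490046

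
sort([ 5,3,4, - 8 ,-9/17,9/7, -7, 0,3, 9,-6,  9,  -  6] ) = [ -8, - 7,-6 ,  -  6,  -  9/17, 0 , 9/7, 3, 3,4, 5,9,  9 ] 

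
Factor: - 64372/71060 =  - 77/85= - 5^( - 1 ) * 7^1*11^1*17^(-1) 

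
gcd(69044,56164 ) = 4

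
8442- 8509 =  - 67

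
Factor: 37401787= 43^1 * 869809^1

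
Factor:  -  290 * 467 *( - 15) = 2^1*3^1* 5^2*29^1*467^1  =  2031450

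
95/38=2 + 1/2 = 2.50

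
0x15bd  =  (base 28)72L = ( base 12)3279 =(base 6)41433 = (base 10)5565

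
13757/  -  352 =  - 13757/352 = -39.08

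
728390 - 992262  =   - 263872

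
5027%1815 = 1397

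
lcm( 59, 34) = 2006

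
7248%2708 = 1832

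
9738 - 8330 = 1408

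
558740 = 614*910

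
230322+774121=1004443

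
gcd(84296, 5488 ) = 8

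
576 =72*8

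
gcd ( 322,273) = 7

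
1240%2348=1240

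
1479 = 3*493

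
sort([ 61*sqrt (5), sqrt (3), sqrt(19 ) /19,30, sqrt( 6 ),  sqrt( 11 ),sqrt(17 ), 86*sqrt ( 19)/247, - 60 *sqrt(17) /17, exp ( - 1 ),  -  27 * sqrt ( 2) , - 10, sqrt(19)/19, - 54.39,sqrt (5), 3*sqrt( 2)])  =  [ - 54.39 , - 27 * sqrt(2 ), - 60 * sqrt(17 ) /17, - 10, sqrt(19 ) /19,sqrt( 19) /19, exp( - 1 ), 86*sqrt(19 ) /247, sqrt( 3 ),sqrt ( 5),  sqrt( 6 ),sqrt( 11 ),sqrt(  17), 3 * sqrt( 2),30,61 * sqrt(  5 )] 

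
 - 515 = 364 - 879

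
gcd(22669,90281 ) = 1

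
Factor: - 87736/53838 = -44/27 = - 2^2*3^( - 3)*11^1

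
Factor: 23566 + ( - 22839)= 727=727^1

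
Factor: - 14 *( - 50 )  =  2^2*5^2*7^1 = 700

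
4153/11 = 377 + 6/11 = 377.55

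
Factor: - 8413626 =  - 2^1 *3^1*13^1 * 107867^1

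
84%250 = 84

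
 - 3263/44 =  - 3263/44 = - 74.16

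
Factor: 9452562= 2^1 * 3^1*7^1*225061^1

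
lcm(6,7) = 42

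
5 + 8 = 13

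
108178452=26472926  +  81705526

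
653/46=14+ 9/46 = 14.20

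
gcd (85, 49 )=1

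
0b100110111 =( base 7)623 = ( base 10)311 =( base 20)FB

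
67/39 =67/39 = 1.72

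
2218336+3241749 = 5460085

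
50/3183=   50/3183 = 0.02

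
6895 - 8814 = -1919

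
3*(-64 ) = -192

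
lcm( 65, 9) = 585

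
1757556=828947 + 928609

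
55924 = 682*82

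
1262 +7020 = 8282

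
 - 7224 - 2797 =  - 10021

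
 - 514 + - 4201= -4715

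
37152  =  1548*24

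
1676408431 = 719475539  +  956932892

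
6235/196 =6235/196=31.81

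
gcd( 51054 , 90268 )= 2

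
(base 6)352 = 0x8C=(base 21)6E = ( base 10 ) 140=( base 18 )7E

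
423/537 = 141/179  =  0.79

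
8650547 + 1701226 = 10351773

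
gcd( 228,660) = 12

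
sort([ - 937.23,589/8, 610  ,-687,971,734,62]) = [ - 937.23, - 687,62,589/8,610, 734,971] 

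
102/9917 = 102/9917 = 0.01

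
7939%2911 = 2117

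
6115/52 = 117 + 31/52 =117.60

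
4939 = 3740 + 1199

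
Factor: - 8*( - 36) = 288 = 2^5*3^2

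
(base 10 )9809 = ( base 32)9ih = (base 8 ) 23121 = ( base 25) fh9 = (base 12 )5815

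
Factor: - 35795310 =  - 2^1*3^1*5^1*191^1  *6247^1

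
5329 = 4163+1166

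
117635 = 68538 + 49097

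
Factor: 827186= 2^1*17^1*24329^1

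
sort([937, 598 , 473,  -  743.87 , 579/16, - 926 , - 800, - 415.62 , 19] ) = [ - 926,-800, - 743.87, - 415.62, 19, 579/16, 473,598,937]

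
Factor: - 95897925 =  - 3^4 * 5^2*23^1*29^1 * 71^1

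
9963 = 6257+3706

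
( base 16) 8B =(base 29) 4n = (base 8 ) 213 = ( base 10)139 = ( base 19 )76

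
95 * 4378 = 415910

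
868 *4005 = 3476340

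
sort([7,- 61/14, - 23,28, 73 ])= [ - 23, - 61/14, 7,  28,73] 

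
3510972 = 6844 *513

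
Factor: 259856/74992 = 43^(- 1 ) * 149^1 = 149/43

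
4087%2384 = 1703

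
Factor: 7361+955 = 2^2*3^3*7^1*11^1= 8316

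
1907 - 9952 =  - 8045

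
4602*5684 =26157768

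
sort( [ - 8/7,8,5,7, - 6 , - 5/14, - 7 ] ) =[ - 7, - 6, - 8/7, - 5/14,5  ,  7,  8] 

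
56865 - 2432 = 54433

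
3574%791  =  410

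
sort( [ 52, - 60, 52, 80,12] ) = [-60,12, 52, 52, 80]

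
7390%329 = 152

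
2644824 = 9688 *273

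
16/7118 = 8/3559=0.00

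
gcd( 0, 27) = 27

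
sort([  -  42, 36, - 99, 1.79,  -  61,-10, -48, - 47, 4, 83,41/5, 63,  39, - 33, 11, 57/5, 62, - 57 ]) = [- 99 ,  -  61, - 57, - 48, - 47, - 42,-33, - 10,1.79,4, 41/5,11,57/5, 36,39, 62, 63, 83] 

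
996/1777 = 996/1777 = 0.56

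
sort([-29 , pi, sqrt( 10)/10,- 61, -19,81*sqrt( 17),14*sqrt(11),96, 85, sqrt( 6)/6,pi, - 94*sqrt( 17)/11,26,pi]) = [ - 61, - 94*sqrt( 17) /11,-29, - 19 , sqrt( 10)/10,sqrt( 6)/6,  pi,pi, pi,26, 14* sqrt(11),  85, 96 , 81*sqrt( 17) ]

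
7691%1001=684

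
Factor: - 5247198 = - 2^1*3^2*11^1  *26501^1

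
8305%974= 513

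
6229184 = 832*7487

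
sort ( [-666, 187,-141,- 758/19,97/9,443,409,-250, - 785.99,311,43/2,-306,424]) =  [-785.99, - 666,  -  306, - 250,  -  141,-758/19, 97/9, 43/2,  187,311,409,424,443 ]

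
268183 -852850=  -584667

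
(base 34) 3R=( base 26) 4p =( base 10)129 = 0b10000001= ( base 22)5J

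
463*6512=3015056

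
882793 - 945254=-62461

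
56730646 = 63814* 889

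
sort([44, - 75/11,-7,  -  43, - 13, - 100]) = [ - 100, - 43 , - 13, - 7, - 75/11, 44 ]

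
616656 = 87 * 7088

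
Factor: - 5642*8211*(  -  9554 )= 442603017948 = 2^2*3^1 * 7^2*13^1*17^2*23^1 * 31^1 *281^1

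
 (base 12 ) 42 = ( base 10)50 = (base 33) 1H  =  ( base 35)1F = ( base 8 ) 62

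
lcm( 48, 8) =48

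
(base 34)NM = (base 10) 804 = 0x324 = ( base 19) 246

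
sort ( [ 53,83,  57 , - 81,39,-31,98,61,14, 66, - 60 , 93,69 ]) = [ - 81, - 60, - 31 , 14 , 39,53,57,61,66,  69, 83,93 , 98]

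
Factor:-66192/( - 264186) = 11032/44031 = 2^3*3^( - 1 )*7^1 * 13^( - 1)*197^1*1129^( - 1 ) 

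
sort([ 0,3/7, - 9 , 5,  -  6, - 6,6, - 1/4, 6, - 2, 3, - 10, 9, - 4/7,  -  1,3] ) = [-10,  -  9, - 6, - 6 , - 2, - 1, - 4/7, - 1/4,0,3/7, 3 , 3,5,6 , 6  ,  9] 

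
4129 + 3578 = 7707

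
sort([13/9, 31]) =[13/9, 31]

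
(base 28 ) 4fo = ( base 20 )8j0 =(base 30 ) 3ta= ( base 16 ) DFC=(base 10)3580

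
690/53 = 13 + 1/53 =13.02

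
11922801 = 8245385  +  3677416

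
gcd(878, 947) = 1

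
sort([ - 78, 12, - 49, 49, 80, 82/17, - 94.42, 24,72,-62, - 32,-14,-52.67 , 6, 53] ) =[-94.42, - 78,-62,  -  52.67, - 49,-32 , - 14, 82/17, 6, 12, 24,  49,53, 72 , 80 ] 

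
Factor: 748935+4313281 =2^3 *632777^1 = 5062216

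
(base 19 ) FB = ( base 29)a6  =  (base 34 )8o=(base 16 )128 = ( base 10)296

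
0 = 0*37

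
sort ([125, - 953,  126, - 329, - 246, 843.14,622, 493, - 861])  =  [ -953, - 861, - 329, - 246,  125, 126, 493, 622,843.14]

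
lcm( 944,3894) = 31152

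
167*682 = 113894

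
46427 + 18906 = 65333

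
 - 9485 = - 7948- 1537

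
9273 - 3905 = 5368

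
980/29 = 980/29 = 33.79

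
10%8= 2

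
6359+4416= 10775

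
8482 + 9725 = 18207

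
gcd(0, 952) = 952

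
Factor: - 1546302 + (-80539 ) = -1626841=- 311^1 * 5231^1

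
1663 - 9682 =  - 8019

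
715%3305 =715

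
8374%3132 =2110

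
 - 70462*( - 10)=704620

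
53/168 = 53/168 =0.32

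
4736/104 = 592/13 = 45.54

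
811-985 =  - 174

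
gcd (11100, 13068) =12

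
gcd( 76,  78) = 2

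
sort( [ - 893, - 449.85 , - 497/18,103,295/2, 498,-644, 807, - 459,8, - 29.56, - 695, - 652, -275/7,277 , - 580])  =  [ - 893, - 695, - 652, - 644, - 580, - 459, - 449.85,-275/7, - 29.56, - 497/18,8, 103,  295/2 , 277, 498,807] 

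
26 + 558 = 584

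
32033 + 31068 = 63101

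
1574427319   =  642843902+931583417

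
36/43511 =36/43511 = 0.00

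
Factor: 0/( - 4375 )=0 = 0^1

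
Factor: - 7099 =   -  31^1 * 229^1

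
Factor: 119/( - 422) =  - 2^( - 1 )*7^1*17^1*211^(-1) 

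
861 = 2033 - 1172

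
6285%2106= 2073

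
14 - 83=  - 69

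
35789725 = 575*62243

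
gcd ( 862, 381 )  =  1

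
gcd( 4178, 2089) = 2089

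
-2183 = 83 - 2266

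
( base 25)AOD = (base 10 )6863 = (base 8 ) 15317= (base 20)H33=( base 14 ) 2703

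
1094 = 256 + 838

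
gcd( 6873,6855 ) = 3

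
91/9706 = 91/9706= 0.01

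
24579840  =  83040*296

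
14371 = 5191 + 9180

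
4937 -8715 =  - 3778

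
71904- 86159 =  - 14255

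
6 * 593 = 3558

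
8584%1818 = 1312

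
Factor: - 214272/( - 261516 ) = 2^6 * 3^2* 19^ ( - 1 ) * 37^( - 1) = 576/703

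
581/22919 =581/22919 = 0.03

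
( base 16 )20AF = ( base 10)8367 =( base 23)fii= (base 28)ain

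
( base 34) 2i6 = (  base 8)5562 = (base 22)614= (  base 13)1445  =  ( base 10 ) 2930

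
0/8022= 0 = 0.00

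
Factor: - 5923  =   - 5923^1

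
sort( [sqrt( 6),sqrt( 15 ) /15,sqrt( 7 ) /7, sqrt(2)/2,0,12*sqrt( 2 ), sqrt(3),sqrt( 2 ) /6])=[0, sqrt(2) /6,sqrt(15 ) /15,sqrt(7)/7,sqrt(2)/2,sqrt(3),sqrt( 6),  12*sqrt (2 )]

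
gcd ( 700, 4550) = 350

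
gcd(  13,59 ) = 1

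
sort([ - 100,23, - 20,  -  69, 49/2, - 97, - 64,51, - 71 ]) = [ - 100, - 97,  -  71, - 69, - 64, - 20,23,  49/2, 51]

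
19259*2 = 38518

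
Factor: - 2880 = -2^6*3^2 * 5^1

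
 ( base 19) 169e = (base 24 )FNI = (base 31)9I3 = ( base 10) 9210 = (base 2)10001111111010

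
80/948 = 20/237 = 0.08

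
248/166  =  1 + 41/83 = 1.49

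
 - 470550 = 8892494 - 9363044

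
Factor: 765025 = 5^2*71^1*  431^1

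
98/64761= 98/64761 = 0.00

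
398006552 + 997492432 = 1395498984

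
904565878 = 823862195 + 80703683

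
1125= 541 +584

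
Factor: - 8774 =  - 2^1 *41^1*107^1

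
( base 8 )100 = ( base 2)1000000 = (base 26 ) 2c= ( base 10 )64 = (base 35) 1T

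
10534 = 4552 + 5982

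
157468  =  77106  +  80362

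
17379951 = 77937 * 223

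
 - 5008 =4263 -9271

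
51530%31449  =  20081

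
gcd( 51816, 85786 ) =2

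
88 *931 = 81928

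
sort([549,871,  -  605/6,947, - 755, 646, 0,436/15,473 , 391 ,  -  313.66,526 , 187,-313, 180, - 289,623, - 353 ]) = [ - 755 ,-353,  -  313.66, - 313,- 289,-605/6,0,436/15,180,187,391, 473,526, 549, 623,646,871,947]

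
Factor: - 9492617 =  - 9492617^1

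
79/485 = 79/485 = 0.16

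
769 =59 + 710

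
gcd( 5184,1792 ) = 64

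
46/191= 46/191 = 0.24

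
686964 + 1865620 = 2552584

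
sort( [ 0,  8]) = [ 0,8]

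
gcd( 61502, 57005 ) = 1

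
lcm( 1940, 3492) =17460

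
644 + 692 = 1336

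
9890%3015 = 845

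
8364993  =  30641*273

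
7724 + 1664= 9388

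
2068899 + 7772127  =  9841026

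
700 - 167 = 533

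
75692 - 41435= 34257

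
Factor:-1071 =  - 3^2 * 7^1*17^1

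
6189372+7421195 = 13610567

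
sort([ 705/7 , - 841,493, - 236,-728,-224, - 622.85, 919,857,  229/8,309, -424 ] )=[-841,-728,  -  622.85 , - 424,-236, - 224, 229/8,705/7, 309, 493,857 , 919]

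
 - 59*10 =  - 590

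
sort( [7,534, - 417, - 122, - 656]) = [ - 656, -417, - 122,7, 534]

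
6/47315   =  6/47315 = 0.00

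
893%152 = 133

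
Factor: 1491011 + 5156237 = 2^4*41^1 * 10133^1 =6647248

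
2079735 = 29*71715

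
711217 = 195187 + 516030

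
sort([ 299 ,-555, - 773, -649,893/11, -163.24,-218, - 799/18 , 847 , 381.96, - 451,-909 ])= [-909,- 773, - 649, - 555, - 451, - 218, - 163.24,- 799/18, 893/11, 299, 381.96,847]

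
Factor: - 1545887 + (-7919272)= - 9465159=- 3^1*11^1*233^1*1231^1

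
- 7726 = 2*( - 3863) 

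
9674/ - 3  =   -3225+1/3 = -3224.67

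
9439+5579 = 15018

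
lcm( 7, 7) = 7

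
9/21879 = 1/2431=0.00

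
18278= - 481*( - 38 )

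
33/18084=1/548 = 0.00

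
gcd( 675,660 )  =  15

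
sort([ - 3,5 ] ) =[ - 3, 5]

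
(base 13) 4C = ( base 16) 40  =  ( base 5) 224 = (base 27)2a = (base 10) 64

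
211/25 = 8 + 11/25=8.44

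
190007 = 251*757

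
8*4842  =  38736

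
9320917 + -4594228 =4726689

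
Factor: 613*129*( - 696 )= - 55037592  =  - 2^3*3^2*29^1*43^1*613^1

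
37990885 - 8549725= 29441160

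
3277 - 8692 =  - 5415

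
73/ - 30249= - 73/30249 = - 0.00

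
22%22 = 0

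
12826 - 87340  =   - 74514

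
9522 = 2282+7240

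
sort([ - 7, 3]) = [ - 7, 3 ]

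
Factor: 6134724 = 2^2*3^3*43^1 * 1321^1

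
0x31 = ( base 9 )54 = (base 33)1G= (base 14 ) 37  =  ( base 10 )49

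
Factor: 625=5^4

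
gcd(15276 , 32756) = 76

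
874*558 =487692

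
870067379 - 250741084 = 619326295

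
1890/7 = 270 = 270.00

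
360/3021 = 120/1007 = 0.12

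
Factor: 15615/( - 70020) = -347/1556 = - 2^( - 2 ) * 347^1 * 389^(  -  1) 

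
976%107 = 13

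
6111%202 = 51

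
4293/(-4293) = -1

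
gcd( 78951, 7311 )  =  3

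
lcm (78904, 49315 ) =394520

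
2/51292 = 1/25646 = 0.00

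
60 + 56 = 116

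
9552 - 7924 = 1628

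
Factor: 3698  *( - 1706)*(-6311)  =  2^2*43^2 * 853^1* 6311^1 = 39814761068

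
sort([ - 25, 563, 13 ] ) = [- 25, 13,563] 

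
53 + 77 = 130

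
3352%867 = 751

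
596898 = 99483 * 6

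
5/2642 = 5/2642 = 0.00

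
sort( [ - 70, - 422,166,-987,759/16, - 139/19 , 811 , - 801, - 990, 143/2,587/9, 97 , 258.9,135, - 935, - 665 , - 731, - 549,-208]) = [ - 990, - 987, - 935, - 801,  -  731, - 665, - 549, - 422, - 208,-70, - 139/19 , 759/16,587/9, 143/2 , 97 , 135, 166, 258.9, 811]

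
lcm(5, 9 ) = 45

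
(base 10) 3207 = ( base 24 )5df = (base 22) 6dh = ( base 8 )6207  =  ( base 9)4353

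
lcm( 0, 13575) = 0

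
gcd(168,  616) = 56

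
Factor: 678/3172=339/1586  =  2^( - 1)*3^1*13^ ( - 1 )*61^ ( - 1 )*113^1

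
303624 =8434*36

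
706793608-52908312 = 653885296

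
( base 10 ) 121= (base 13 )94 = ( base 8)171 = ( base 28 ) 49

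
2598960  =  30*86632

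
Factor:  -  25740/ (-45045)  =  4/7 = 2^2*7^(  -  1)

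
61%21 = 19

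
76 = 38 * 2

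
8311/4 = 8311/4 = 2077.75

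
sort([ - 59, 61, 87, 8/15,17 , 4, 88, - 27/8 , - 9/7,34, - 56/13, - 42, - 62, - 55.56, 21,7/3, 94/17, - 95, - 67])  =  [  -  95, -67 , - 62, - 59, - 55.56, - 42, - 56/13,  -  27/8 , - 9/7, 8/15, 7/3,  4, 94/17, 17, 21,34,61,87,88 ] 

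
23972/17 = 23972/17 = 1410.12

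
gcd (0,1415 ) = 1415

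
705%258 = 189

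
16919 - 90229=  - 73310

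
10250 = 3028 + 7222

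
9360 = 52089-42729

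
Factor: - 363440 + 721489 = 37^1*9677^1 = 358049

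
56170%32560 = 23610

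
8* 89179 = 713432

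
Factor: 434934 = 2^1*3^2*73^1*331^1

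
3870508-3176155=694353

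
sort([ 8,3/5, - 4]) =[ - 4, 3/5, 8] 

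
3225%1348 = 529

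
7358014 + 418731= 7776745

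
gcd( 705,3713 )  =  47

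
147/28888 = 147/28888 = 0.01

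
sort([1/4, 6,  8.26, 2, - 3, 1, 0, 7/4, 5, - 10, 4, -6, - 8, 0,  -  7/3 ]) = [-10,-8, - 6,  -  3,-7/3, 0, 0, 1/4, 1, 7/4,2,4,5, 6, 8.26]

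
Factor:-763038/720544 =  - 381519/360272 = - 2^( - 4)*3^2*11^ ( -1 )*23^( - 1)*89^(- 1)* 42391^1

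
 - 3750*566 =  - 2122500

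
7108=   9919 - 2811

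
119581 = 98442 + 21139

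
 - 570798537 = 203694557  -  774493094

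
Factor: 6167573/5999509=113^ (-1 )* 53093^( -1 ) *6167573^1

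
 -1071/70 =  - 153/10 = - 15.30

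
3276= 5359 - 2083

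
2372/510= 4+166/255 = 4.65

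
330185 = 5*66037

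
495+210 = 705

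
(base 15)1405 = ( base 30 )4MK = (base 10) 4280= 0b1000010111000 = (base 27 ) 5ne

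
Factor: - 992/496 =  - 2^1 = - 2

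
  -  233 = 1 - 234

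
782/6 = 391/3 = 130.33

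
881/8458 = 881/8458  =  0.10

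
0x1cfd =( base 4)1303331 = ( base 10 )7421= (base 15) 22EB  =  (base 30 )87B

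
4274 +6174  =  10448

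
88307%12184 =3019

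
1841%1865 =1841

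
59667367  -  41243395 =18423972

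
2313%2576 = 2313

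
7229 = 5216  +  2013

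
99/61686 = 11/6854 = 0.00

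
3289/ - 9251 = - 299/841 = -0.36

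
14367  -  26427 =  - 12060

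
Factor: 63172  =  2^2 * 17^1*929^1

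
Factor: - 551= -19^1 * 29^1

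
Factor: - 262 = - 2^1*131^1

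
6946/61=6946/61   =  113.87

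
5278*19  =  100282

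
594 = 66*9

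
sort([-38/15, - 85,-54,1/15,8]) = [-85 , - 54, - 38/15,  1/15,8]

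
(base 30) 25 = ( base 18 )3b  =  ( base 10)65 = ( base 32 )21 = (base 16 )41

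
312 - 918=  - 606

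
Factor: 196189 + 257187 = 2^8 * 7^1  *  11^1 * 23^1 = 453376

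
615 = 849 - 234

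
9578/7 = 9578/7 = 1368.29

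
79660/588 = 2845/21 = 135.48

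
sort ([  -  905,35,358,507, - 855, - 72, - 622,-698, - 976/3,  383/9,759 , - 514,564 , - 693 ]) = [ - 905, - 855, - 698, - 693,-622, - 514, - 976/3, - 72, 35,  383/9, 358 , 507,564,759] 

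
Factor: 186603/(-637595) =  - 3^1 *5^(-1 ) * 7^(- 1) *18217^( - 1)*62201^1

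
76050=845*90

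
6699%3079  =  541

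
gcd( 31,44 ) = 1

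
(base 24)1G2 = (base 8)1702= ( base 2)1111000010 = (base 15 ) 442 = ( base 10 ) 962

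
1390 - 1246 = 144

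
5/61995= 1/12399 = 0.00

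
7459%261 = 151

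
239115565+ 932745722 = 1171861287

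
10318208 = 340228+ 9977980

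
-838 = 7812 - 8650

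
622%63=55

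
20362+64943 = 85305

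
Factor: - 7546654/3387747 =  - 2^1*3^(  -  1 ) * 11^( - 1)*251^( - 1 )*409^(  -  1)*3773327^1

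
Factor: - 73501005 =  - 3^1*5^1*4900067^1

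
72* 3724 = 268128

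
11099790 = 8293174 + 2806616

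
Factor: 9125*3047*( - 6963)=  - 3^1*5^3*11^2*73^1*211^1*277^1 = - 193598381625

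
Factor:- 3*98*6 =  - 1764 = -2^2*3^2*7^2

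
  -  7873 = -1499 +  - 6374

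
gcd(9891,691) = 1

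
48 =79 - 31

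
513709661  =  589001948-75292287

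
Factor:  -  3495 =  - 3^1*5^1*  233^1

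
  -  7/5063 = - 7/5063 = - 0.00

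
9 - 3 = 6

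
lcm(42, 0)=0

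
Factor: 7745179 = 13^1*19^1 * 31357^1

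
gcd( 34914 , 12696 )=3174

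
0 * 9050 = 0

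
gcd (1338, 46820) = 2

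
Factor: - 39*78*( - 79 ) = 2^1*3^2* 13^2*79^1 =240318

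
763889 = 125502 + 638387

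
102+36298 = 36400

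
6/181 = 6/181 = 0.03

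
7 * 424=2968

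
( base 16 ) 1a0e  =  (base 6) 50514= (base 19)i91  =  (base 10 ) 6670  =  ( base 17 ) 1616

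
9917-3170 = 6747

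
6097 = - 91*( - 67)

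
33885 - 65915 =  - 32030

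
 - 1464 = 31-1495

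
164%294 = 164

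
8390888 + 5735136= 14126024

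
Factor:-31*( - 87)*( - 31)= -83607 = -  3^1*29^1*31^2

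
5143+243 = 5386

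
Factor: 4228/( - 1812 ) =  - 3^( - 1 )*7^1 =- 7/3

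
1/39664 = 1/39664 = 0.00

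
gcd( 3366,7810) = 22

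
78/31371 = 26/10457 = 0.00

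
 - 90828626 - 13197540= -104026166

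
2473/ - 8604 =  - 1 + 6131/8604 = - 0.29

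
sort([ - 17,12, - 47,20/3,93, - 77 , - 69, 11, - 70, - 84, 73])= [ - 84 , - 77, - 70, - 69 , - 47, - 17,20/3,11 , 12,  73, 93]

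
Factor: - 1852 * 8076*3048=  - 45588180096=-2^7*3^2* 127^1*463^1*673^1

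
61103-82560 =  - 21457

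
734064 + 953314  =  1687378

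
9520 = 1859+7661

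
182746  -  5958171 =-5775425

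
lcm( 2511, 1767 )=47709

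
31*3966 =122946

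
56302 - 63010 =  - 6708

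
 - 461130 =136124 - 597254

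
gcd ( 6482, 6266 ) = 2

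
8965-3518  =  5447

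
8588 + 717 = 9305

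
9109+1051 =10160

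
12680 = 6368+6312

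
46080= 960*48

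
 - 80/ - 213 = 80/213 = 0.38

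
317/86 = 3 + 59/86 =3.69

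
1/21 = 1/21 = 0.05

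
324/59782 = 162/29891=0.01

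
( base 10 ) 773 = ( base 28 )RH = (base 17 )2B8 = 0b1100000101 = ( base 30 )PN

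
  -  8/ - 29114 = 4/14557 = 0.00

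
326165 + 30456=356621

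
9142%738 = 286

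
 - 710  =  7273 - 7983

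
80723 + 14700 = 95423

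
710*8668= 6154280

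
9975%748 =251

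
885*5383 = 4763955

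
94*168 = 15792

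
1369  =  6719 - 5350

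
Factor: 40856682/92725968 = 2^(-3 )*659^1*1013^( - 1 )*1907^ ( -1) *10333^1= 6809447/15454328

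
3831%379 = 41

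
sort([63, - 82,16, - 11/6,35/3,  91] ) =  [ - 82, - 11/6, 35/3, 16,  63,91] 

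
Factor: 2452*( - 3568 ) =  - 8748736 = - 2^6*223^1*613^1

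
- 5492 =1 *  (-5492)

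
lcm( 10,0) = 0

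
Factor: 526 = 2^1*263^1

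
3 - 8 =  - 5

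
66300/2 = 33150 = 33150.00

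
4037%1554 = 929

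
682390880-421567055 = 260823825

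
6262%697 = 686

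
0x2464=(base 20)135G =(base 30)AAG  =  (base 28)bok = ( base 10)9316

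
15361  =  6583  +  8778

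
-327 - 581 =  - 908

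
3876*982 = 3806232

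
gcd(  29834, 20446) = 2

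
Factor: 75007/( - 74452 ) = -2^( - 2 )*7^( - 1)*107^1*701^1*2659^( - 1)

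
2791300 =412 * 6775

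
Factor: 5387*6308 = 2^2*19^1 * 83^1*5387^1 = 33981196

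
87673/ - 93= - 943 + 26/93 = - 942.72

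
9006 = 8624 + 382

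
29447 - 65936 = -36489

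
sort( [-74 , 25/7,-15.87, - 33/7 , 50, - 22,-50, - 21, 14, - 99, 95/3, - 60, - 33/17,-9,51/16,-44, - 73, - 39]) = [-99, - 74,-73, - 60,-50,  -  44, - 39,-22,-21,-15.87,-9,-33/7, - 33/17, 51/16, 25/7,14, 95/3,50 ]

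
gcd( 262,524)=262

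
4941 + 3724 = 8665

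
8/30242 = 4/15121 = 0.00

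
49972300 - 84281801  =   - 34309501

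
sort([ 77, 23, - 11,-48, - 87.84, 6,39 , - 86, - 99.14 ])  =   [ - 99.14, - 87.84, - 86, - 48, - 11,6,23,39, 77]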